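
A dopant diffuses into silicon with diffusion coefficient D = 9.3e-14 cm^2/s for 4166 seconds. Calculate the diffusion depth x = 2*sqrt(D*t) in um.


Step 1: Compute D*t = 9.3e-14 * 4166 = 3.87438e-10 cm^2
Step 2: sqrt(D*t) = 1.9683e-05 cm
Step 3: x = 2 * 1.9683e-05 cm = 3.9366e-05 cm
Step 4: Convert to um (1 cm = 1e4 um): x = 0.394 um


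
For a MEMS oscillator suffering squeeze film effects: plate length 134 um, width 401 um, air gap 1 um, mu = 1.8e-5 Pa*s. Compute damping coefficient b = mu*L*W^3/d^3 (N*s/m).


Step 1: Convert to SI.
L = 134e-6 m, W = 401e-6 m, d = 1e-6 m
Step 2: W^3 = (401e-6)^3 = 6.45e-11 m^3
Step 3: d^3 = (1e-6)^3 = 1.00e-18 m^3
Step 4: b = 1.8e-5 * 134e-6 * 6.45e-11 / 1.00e-18
b = 1.56e-01 N*s/m


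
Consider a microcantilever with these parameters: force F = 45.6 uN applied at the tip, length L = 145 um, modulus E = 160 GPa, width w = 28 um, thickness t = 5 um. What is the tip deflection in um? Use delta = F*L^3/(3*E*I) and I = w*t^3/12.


Step 1: Calculate the second moment of area.
I = w * t^3 / 12 = 28 * 5^3 / 12 = 291.6667 um^4
Step 2: Convert E to consistent units (1 GPa = 1000 uN/um^2).
E = 160 GPa = 160000 uN/um^2
Step 3: Calculate tip deflection.
delta = F * L^3 / (3 * E * I)
delta = 45.6 * 145^3 / (3 * 160000 * 291.6667)
delta = 0.993 um


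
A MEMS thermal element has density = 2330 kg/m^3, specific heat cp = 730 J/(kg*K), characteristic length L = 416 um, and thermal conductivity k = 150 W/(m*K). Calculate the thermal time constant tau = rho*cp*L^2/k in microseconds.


Step 1: Convert L to m: L = 416e-6 m
Step 2: L^2 = (416e-6)^2 = 1.73056e-07 m^2
Step 3: tau = 2330 * 730 * 1.73056e-07 / 150 = 1.9623397e-03 s
Step 4: Convert to microseconds (multiply by 1e6).
tau = 1962.34 us


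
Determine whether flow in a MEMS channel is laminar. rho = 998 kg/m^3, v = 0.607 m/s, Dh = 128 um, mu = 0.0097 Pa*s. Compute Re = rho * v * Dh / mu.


Step 1: Convert Dh to meters: Dh = 128e-6 m
Step 2: Re = rho * v * Dh / mu
Re = 998 * 0.607 * 128e-6 / 0.0097
Re = 7.994
Since Re = 7.994 is below ~2300, the flow is laminar.


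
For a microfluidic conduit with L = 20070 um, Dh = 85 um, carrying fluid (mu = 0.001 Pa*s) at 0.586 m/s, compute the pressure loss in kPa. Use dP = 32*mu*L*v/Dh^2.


Step 1: Convert to SI: L = 20070e-6 m, Dh = 85e-6 m
Step 2: dP = 32 * 0.001 * 20070e-6 * 0.586 / (85e-6)^2
Step 3: dP = 52090.33 Pa
Step 4: Convert to kPa: dP = 52.09 kPa


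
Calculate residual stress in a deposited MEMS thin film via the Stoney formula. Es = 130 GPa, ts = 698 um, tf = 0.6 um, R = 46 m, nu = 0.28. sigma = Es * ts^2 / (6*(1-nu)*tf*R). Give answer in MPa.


Step 1: Compute numerator: Es * ts^2 = 130 * 698^2 = 63336520 (GPa*um^2)
Step 2: Compute denominator (R in um): 6*(1-nu)*tf*R = 6*0.72*0.6*46e6 = 119232000.0 (um^2)
Step 3: sigma (GPa) = 63336520 / 119232000.0 = 5.31204e-01 GPa
Step 4: Convert to MPa (x1000): sigma = 531.2 MPa


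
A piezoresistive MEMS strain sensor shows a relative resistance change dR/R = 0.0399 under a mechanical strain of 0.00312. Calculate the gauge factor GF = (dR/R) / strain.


Step 1: Identify values.
dR/R = 0.0399, strain = 0.00312
Step 2: GF = (dR/R) / strain = 0.0399 / 0.00312
GF = 12.8


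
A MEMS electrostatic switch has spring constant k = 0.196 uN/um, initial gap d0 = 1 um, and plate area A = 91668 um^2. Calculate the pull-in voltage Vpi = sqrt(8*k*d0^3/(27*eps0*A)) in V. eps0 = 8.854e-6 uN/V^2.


Step 1: Compute numerator: 8 * k * d0^3 = 8 * 0.196 * 1^3 = 1.568
Step 2: Compute denominator: 27 * eps0 * A = 27 * 8.854e-6 * 91668 = 21.913969
Step 3: Vpi = sqrt(1.568 / 21.913969)
Vpi = 0.27 V


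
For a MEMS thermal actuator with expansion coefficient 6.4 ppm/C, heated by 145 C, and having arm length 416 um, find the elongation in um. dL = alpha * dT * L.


Step 1: Convert CTE: alpha = 6.4 ppm/C = 6.4e-6 /C
Step 2: dL = 6.4e-6 * 145 * 416
dL = 0.386 um


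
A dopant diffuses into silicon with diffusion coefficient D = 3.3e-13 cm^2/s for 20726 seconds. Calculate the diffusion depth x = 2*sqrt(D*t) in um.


Step 1: Compute D*t = 3.3e-13 * 20726 = 6.83958e-09 cm^2
Step 2: sqrt(D*t) = 8.27018e-05 cm
Step 3: x = 2 * 8.27018e-05 cm = 1.654036e-04 cm
Step 4: Convert to um (1 cm = 1e4 um): x = 1.654 um


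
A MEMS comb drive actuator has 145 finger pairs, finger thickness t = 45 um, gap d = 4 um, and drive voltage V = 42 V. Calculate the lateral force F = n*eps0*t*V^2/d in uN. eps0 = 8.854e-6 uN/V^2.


Step 1: Parameters: n=145, eps0=8.854e-6 uN/V^2, t=45 um, V=42 V, d=4 um
Step 2: V^2 = 1764
Step 3: F = 145 * 8.854e-6 * 45 * 1764 / 4
F = 25.478 uN


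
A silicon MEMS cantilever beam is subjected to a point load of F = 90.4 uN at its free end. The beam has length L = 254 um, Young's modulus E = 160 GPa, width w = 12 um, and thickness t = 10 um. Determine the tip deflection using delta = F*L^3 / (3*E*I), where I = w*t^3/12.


Step 1: Calculate the second moment of area.
I = w * t^3 / 12 = 12 * 10^3 / 12 = 1000.0 um^4
Step 2: Convert E to consistent units (1 GPa = 1000 uN/um^2).
E = 160 GPa = 160000 uN/um^2
Step 3: Calculate tip deflection.
delta = F * L^3 / (3 * E * I)
delta = 90.4 * 254^3 / (3 * 160000 * 1000.0)
delta = 3.0862 um


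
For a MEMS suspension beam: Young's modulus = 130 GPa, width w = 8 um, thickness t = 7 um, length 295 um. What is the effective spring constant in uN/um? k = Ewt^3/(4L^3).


Step 1: Convert E to consistent units (1 GPa = 1000 uN/um^2).
E = 130 GPa = 130000 uN/um^2
Step 2: Compute t^3 = 7^3 = 343
Step 3: Compute L^3 = 295^3 = 25672375
Step 4: k = 130000 * 8 * 343 / (4 * 25672375)
k = 3.4738 uN/um


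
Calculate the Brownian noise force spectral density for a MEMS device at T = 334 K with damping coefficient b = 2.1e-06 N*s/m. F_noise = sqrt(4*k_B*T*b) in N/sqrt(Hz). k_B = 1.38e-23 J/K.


Step 1: Compute 4 * k_B * T * b
= 4 * 1.38e-23 * 334 * 2.1e-06
= 3.8717e-26 N^2/Hz
Step 2: F_noise = sqrt(3.8717e-26)
F_noise = 1.97e-13 N/sqrt(Hz)


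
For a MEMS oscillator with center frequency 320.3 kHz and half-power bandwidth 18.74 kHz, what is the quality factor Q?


Step 1: Q = f0 / bandwidth
Step 2: Q = 320.3 / 18.74
Q = 17.1


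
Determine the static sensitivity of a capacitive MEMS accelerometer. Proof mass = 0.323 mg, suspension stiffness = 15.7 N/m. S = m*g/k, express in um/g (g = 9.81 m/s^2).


Step 1: Convert mass: m = 0.323 mg = 3.23e-07 kg
Step 2: S = m * g / k = 3.23e-07 * 9.81 / 15.7
Step 3: S = 2.02e-07 m/g
Step 4: Convert to um/g: S = 0.202 um/g


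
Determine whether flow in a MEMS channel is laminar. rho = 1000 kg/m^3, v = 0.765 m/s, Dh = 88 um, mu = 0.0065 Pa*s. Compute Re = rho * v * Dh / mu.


Step 1: Convert Dh to meters: Dh = 88e-6 m
Step 2: Re = rho * v * Dh / mu
Re = 1000 * 0.765 * 88e-6 / 0.0065
Re = 10.357
Since Re = 10.357 is below ~2300, the flow is laminar.


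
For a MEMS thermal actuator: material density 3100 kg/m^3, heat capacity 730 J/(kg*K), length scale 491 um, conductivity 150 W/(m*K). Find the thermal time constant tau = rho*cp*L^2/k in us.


Step 1: Convert L to m: L = 491e-6 m
Step 2: L^2 = (491e-6)^2 = 2.41081e-07 m^2
Step 3: tau = 3100 * 730 * 2.41081e-07 / 150 = 3.63710869e-03 s
Step 4: Convert to microseconds (multiply by 1e6).
tau = 3637.109 us


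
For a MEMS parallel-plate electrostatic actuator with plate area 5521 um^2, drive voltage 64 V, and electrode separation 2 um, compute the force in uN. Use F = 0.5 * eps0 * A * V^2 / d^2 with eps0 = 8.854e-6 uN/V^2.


Step 1: Identify parameters.
eps0 = 8.854e-6 uN/V^2, A = 5521 um^2, V = 64 V, d = 2 um
Step 2: Compute V^2 = 64^2 = 4096
Step 3: Compute d^2 = 2^2 = 4
Step 4: F = 0.5 * 8.854e-6 * 5521 * 4096 / 4
F = 25.028 uN


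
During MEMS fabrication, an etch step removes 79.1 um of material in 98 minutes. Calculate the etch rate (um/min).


Step 1: Etch rate = depth / time
Step 2: rate = 79.1 / 98
rate = 0.807 um/min


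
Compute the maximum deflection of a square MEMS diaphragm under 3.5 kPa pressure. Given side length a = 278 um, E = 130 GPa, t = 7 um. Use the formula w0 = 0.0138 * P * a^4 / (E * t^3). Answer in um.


Step 1: Convert pressure to compatible units (E is in GPa, so P in GPa).
P = 3.5 kPa = 3.5e-6 GPa
Step 2: Compute numerator: 0.0138 * P * a^4.
a^4 = 278^4 = 5972816656
numerator = 0.0138 * 3.5e-6 * 5972816656 = 2.885e+02
Step 3: Compute denominator: E * t^3 = 130 * 7^3 = 44590
Step 4: w0 = numerator / denominator = 2.885e+02 / 44590 = 0.0065 um


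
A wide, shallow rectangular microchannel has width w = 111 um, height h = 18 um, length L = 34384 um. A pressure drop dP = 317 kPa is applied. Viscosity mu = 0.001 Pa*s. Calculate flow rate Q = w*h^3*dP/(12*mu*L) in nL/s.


Step 1: Convert all dimensions to SI (meters).
w = 111e-6 m, h = 18e-6 m, L = 34384e-6 m, dP = 317e3 Pa
Step 2: Q = w * h^3 * dP / (12 * mu * L)
Q = 111e-6 * (18e-6)^3 * 317e3 / (12 * 0.001 * 34384e-6) = 4.9735e-10 m^3/s
Step 3: Convert Q from m^3/s to nL/s (1 m^3 = 1e12 nL, so multiply by 1e12).
Q = 497.35 nL/s


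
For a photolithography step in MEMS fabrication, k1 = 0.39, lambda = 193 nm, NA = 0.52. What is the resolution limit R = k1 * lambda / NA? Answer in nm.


Step 1: Identify values: k1 = 0.39, lambda = 193 nm, NA = 0.52
Step 2: R = k1 * lambda / NA
R = 0.39 * 193 / 0.52
R = 144.8 nm


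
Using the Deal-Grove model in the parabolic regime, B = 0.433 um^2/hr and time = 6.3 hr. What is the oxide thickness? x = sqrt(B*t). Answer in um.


Step 1: Compute B*t = 0.433 * 6.3 = 2.7279
Step 2: x = sqrt(2.7279)
x = 1.652 um


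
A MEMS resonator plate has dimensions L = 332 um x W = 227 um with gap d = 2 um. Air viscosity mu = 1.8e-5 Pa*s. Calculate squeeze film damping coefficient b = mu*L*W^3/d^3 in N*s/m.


Step 1: Convert to SI.
L = 332e-6 m, W = 227e-6 m, d = 2e-6 m
Step 2: W^3 = (227e-6)^3 = 1.17e-11 m^3
Step 3: d^3 = (2e-6)^3 = 8.00e-18 m^3
Step 4: b = 1.8e-5 * 332e-6 * 1.17e-11 / 8.00e-18
b = 8.74e-03 N*s/m


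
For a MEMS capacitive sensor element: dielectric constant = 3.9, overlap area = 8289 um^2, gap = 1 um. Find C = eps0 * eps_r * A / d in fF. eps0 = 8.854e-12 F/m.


Step 1: Convert area to m^2: A = 8289e-12 m^2
Step 2: Convert gap to m: d = 1e-6 m
Step 3: C = eps0 * eps_r * A / d
C = 8.854e-12 * 3.9 * 8289e-12 / 1e-6
Step 4: Convert to fF (multiply by 1e15).
C = 286.22 fF


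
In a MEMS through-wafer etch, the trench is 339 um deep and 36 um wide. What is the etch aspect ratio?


Step 1: AR = depth / width
Step 2: AR = 339 / 36
AR = 9.4


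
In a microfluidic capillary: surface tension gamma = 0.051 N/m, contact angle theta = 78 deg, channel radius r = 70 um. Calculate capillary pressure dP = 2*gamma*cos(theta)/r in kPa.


Step 1: cos(78 deg) = 0.2079
Step 2: Convert r to m: r = 70e-6 m
Step 3: dP = 2 * 0.051 * 0.2079 / 70e-6 = 302.9 Pa
Step 4: Convert Pa to kPa (divide by 1000).
dP = 0.3 kPa


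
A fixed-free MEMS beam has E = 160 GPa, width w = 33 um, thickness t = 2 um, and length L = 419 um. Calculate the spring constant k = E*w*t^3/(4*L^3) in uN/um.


Step 1: Convert E to consistent units (1 GPa = 1000 uN/um^2).
E = 160 GPa = 160000 uN/um^2
Step 2: Compute t^3 = 2^3 = 8
Step 3: Compute L^3 = 419^3 = 73560059
Step 4: k = 160000 * 33 * 8 / (4 * 73560059)
k = 0.1436 uN/um


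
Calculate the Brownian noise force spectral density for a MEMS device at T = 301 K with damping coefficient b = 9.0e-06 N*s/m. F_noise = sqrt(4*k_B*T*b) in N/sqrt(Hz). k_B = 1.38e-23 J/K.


Step 1: Compute 4 * k_B * T * b
= 4 * 1.38e-23 * 301 * 9.0e-06
= 1.4954e-25 N^2/Hz
Step 2: F_noise = sqrt(1.4954e-25)
F_noise = 3.87e-13 N/sqrt(Hz)


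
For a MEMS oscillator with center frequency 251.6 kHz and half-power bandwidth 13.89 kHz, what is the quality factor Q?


Step 1: Q = f0 / bandwidth
Step 2: Q = 251.6 / 13.89
Q = 18.1


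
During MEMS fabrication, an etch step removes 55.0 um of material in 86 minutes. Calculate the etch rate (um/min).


Step 1: Etch rate = depth / time
Step 2: rate = 55.0 / 86
rate = 0.64 um/min


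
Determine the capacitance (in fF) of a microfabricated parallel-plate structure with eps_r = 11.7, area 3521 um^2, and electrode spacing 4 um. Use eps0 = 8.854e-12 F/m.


Step 1: Convert area to m^2: A = 3521e-12 m^2
Step 2: Convert gap to m: d = 4e-6 m
Step 3: C = eps0 * eps_r * A / d
C = 8.854e-12 * 11.7 * 3521e-12 / 4e-6
Step 4: Convert to fF (multiply by 1e15).
C = 91.19 fF


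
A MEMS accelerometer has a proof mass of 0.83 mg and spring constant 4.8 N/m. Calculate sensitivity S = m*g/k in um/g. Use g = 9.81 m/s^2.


Step 1: Convert mass: m = 0.83 mg = 8.30e-07 kg
Step 2: S = m * g / k = 8.30e-07 * 9.81 / 4.8
Step 3: S = 1.70e-06 m/g
Step 4: Convert to um/g: S = 1.696 um/g


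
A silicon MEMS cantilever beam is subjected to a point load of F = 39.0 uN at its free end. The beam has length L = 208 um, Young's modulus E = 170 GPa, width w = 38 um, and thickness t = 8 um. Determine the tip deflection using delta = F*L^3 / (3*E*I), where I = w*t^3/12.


Step 1: Calculate the second moment of area.
I = w * t^3 / 12 = 38 * 8^3 / 12 = 1621.3333 um^4
Step 2: Convert E to consistent units (1 GPa = 1000 uN/um^2).
E = 170 GPa = 170000 uN/um^2
Step 3: Calculate tip deflection.
delta = F * L^3 / (3 * E * I)
delta = 39.0 * 208^3 / (3 * 170000 * 1621.3333)
delta = 0.4244 um


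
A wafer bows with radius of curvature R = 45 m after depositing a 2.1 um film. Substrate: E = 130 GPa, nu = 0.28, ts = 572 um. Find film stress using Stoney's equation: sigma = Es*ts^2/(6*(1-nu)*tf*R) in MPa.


Step 1: Compute numerator: Es * ts^2 = 130 * 572^2 = 42533920 (GPa*um^2)
Step 2: Compute denominator (R in um): 6*(1-nu)*tf*R = 6*0.72*2.1*45e6 = 408240000.0 (um^2)
Step 3: sigma (GPa) = 42533920 / 408240000.0 = 1.04189e-01 GPa
Step 4: Convert to MPa (x1000): sigma = 104.2 MPa


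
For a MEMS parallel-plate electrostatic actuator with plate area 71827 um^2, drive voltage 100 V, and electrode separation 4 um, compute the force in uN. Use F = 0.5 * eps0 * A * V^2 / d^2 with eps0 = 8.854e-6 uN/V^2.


Step 1: Identify parameters.
eps0 = 8.854e-6 uN/V^2, A = 71827 um^2, V = 100 V, d = 4 um
Step 2: Compute V^2 = 100^2 = 10000
Step 3: Compute d^2 = 4^2 = 16
Step 4: F = 0.5 * 8.854e-6 * 71827 * 10000 / 16
F = 198.736 uN


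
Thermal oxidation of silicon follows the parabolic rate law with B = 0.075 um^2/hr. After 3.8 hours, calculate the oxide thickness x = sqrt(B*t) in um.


Step 1: Compute B*t = 0.075 * 3.8 = 0.285
Step 2: x = sqrt(0.285)
x = 0.534 um


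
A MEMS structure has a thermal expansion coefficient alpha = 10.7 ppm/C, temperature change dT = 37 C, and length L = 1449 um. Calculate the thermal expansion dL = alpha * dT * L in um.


Step 1: Convert CTE: alpha = 10.7 ppm/C = 10.7e-6 /C
Step 2: dL = 10.7e-6 * 37 * 1449
dL = 0.5737 um


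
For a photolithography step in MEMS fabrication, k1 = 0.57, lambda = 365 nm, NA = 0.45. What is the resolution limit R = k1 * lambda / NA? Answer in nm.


Step 1: Identify values: k1 = 0.57, lambda = 365 nm, NA = 0.45
Step 2: R = k1 * lambda / NA
R = 0.57 * 365 / 0.45
R = 462.3 nm


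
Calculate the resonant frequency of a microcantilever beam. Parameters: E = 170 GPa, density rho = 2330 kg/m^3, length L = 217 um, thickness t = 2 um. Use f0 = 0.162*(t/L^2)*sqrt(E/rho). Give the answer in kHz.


Step 1: Convert units to SI.
t_SI = 2e-6 m, L_SI = 217e-6 m
Step 2: Calculate sqrt(E/rho).
sqrt(170e9 / 2330) = 8541.74 m/s
Step 3: Compute f0.
f0 = 0.162 * 2e-6 / (217e-6)^2 * 8541.74 = 58772.2 Hz = 58.77 kHz


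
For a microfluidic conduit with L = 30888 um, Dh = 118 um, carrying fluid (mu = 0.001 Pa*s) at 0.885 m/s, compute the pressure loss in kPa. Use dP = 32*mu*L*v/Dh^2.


Step 1: Convert to SI: L = 30888e-6 m, Dh = 118e-6 m
Step 2: dP = 32 * 0.001 * 30888e-6 * 0.885 / (118e-6)^2
Step 3: dP = 62823.05 Pa
Step 4: Convert to kPa: dP = 62.82 kPa


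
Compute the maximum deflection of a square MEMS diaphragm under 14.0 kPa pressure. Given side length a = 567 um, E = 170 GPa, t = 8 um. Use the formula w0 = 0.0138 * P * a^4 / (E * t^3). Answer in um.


Step 1: Convert pressure to compatible units (E is in GPa, so P in GPa).
P = 14.0 kPa = 14.0e-6 GPa
Step 2: Compute numerator: 0.0138 * P * a^4.
a^4 = 567^4 = 103355177121
numerator = 0.0138 * 14.0e-6 * 103355177121 = 1.99682e+04
Step 3: Compute denominator: E * t^3 = 170 * 8^3 = 87040
Step 4: w0 = numerator / denominator = 1.99682e+04 / 87040 = 0.2294 um


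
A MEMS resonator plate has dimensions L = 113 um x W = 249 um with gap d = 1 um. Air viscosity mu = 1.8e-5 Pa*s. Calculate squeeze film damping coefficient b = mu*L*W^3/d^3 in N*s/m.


Step 1: Convert to SI.
L = 113e-6 m, W = 249e-6 m, d = 1e-6 m
Step 2: W^3 = (249e-6)^3 = 1.54e-11 m^3
Step 3: d^3 = (1e-6)^3 = 1.00e-18 m^3
Step 4: b = 1.8e-5 * 113e-6 * 1.54e-11 / 1.00e-18
b = 3.14e-02 N*s/m


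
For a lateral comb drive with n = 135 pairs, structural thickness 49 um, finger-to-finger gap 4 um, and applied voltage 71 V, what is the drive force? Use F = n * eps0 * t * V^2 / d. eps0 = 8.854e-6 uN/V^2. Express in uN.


Step 1: Parameters: n=135, eps0=8.854e-6 uN/V^2, t=49 um, V=71 V, d=4 um
Step 2: V^2 = 5041
Step 3: F = 135 * 8.854e-6 * 49 * 5041 / 4
F = 73.812 uN


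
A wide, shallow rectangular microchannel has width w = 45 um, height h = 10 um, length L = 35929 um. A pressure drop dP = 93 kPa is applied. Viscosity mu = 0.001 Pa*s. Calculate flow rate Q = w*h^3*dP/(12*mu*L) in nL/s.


Step 1: Convert all dimensions to SI (meters).
w = 45e-6 m, h = 10e-6 m, L = 35929e-6 m, dP = 93e3 Pa
Step 2: Q = w * h^3 * dP / (12 * mu * L)
Q = 45e-6 * (10e-6)^3 * 93e3 / (12 * 0.001 * 35929e-6) = 9.70664e-12 m^3/s
Step 3: Convert Q from m^3/s to nL/s (1 m^3 = 1e12 nL, so multiply by 1e12).
Q = 9.707 nL/s


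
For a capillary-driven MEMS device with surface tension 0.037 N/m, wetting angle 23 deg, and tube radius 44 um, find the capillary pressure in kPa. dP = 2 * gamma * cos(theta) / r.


Step 1: cos(23 deg) = 0.9205
Step 2: Convert r to m: r = 44e-6 m
Step 3: dP = 2 * 0.037 * 0.9205 / 44e-6 = 1548.1 Pa
Step 4: Convert Pa to kPa (divide by 1000).
dP = 1.55 kPa


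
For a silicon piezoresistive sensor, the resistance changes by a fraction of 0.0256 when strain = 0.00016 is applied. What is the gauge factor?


Step 1: Identify values.
dR/R = 0.0256, strain = 0.00016
Step 2: GF = (dR/R) / strain = 0.0256 / 0.00016
GF = 160.0


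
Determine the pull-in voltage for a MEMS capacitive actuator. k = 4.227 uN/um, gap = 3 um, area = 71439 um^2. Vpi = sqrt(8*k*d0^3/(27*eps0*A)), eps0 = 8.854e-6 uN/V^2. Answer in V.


Step 1: Compute numerator: 8 * k * d0^3 = 8 * 4.227 * 3^3 = 913.032
Step 2: Compute denominator: 27 * eps0 * A = 27 * 8.854e-6 * 71439 = 17.078064
Step 3: Vpi = sqrt(913.032 / 17.078064)
Vpi = 7.31 V


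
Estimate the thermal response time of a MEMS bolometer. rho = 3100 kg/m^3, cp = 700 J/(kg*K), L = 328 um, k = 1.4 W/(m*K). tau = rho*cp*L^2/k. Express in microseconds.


Step 1: Convert L to m: L = 328e-6 m
Step 2: L^2 = (328e-6)^2 = 1.07584e-07 m^2
Step 3: tau = 3100 * 700 * 1.07584e-07 / 1.4 = 1.667552e-01 s
Step 4: Convert to microseconds (multiply by 1e6).
tau = 166755.2 us


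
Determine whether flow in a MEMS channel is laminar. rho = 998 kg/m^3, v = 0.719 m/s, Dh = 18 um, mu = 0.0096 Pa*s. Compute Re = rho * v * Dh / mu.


Step 1: Convert Dh to meters: Dh = 18e-6 m
Step 2: Re = rho * v * Dh / mu
Re = 998 * 0.719 * 18e-6 / 0.0096
Re = 1.345
Since Re = 1.345 is below ~2300, the flow is laminar.


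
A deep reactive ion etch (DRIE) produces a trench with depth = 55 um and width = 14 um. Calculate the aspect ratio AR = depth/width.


Step 1: AR = depth / width
Step 2: AR = 55 / 14
AR = 3.9


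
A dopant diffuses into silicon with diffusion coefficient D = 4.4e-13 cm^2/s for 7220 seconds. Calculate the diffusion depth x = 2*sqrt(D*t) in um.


Step 1: Compute D*t = 4.4e-13 * 7220 = 3.1768e-09 cm^2
Step 2: sqrt(D*t) = 5.63631e-05 cm
Step 3: x = 2 * 5.63631e-05 cm = 1.127262e-04 cm
Step 4: Convert to um (1 cm = 1e4 um): x = 1.127 um


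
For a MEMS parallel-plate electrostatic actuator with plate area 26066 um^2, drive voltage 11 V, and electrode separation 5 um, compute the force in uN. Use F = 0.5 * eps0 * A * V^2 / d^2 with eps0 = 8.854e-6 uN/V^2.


Step 1: Identify parameters.
eps0 = 8.854e-6 uN/V^2, A = 26066 um^2, V = 11 V, d = 5 um
Step 2: Compute V^2 = 11^2 = 121
Step 3: Compute d^2 = 5^2 = 25
Step 4: F = 0.5 * 8.854e-6 * 26066 * 121 / 25
F = 0.559 uN


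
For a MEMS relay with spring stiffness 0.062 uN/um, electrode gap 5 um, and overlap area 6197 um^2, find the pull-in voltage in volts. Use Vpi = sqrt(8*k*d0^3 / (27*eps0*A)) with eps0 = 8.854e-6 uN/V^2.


Step 1: Compute numerator: 8 * k * d0^3 = 8 * 0.062 * 5^3 = 62.0
Step 2: Compute denominator: 27 * eps0 * A = 27 * 8.854e-6 * 6197 = 1.481442
Step 3: Vpi = sqrt(62.0 / 1.481442)
Vpi = 6.47 V


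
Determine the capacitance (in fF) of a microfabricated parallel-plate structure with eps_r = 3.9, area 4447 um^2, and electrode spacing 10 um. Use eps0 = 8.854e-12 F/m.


Step 1: Convert area to m^2: A = 4447e-12 m^2
Step 2: Convert gap to m: d = 10e-6 m
Step 3: C = eps0 * eps_r * A / d
C = 8.854e-12 * 3.9 * 4447e-12 / 10e-6
Step 4: Convert to fF (multiply by 1e15).
C = 15.36 fF


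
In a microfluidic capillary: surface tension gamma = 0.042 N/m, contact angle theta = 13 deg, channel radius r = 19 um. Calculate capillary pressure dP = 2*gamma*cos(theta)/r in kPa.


Step 1: cos(13 deg) = 0.9744
Step 2: Convert r to m: r = 19e-6 m
Step 3: dP = 2 * 0.042 * 0.9744 / 19e-6 = 4307.9 Pa
Step 4: Convert Pa to kPa (divide by 1000).
dP = 4.31 kPa


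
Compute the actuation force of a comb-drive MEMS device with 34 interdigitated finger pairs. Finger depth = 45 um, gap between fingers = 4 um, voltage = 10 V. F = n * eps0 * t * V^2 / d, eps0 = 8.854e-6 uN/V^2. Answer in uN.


Step 1: Parameters: n=34, eps0=8.854e-6 uN/V^2, t=45 um, V=10 V, d=4 um
Step 2: V^2 = 100
Step 3: F = 34 * 8.854e-6 * 45 * 100 / 4
F = 0.339 uN


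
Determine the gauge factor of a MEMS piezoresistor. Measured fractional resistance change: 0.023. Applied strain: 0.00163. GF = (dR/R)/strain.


Step 1: Identify values.
dR/R = 0.023, strain = 0.00163
Step 2: GF = (dR/R) / strain = 0.023 / 0.00163
GF = 14.1


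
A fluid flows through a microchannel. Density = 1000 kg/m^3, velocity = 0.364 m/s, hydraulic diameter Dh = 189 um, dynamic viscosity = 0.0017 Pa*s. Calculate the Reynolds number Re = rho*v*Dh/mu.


Step 1: Convert Dh to meters: Dh = 189e-6 m
Step 2: Re = rho * v * Dh / mu
Re = 1000 * 0.364 * 189e-6 / 0.0017
Re = 40.468


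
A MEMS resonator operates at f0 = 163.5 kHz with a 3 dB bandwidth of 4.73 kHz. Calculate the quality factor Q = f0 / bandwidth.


Step 1: Q = f0 / bandwidth
Step 2: Q = 163.5 / 4.73
Q = 34.6


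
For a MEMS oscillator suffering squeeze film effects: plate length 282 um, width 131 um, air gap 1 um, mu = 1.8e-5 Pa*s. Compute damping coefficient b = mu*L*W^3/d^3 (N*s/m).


Step 1: Convert to SI.
L = 282e-6 m, W = 131e-6 m, d = 1e-6 m
Step 2: W^3 = (131e-6)^3 = 2.25e-12 m^3
Step 3: d^3 = (1e-6)^3 = 1.00e-18 m^3
Step 4: b = 1.8e-5 * 282e-6 * 2.25e-12 / 1.00e-18
b = 1.14e-02 N*s/m


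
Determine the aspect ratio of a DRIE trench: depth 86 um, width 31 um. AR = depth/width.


Step 1: AR = depth / width
Step 2: AR = 86 / 31
AR = 2.8


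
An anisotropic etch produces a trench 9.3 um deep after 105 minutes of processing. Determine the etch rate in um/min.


Step 1: Etch rate = depth / time
Step 2: rate = 9.3 / 105
rate = 0.089 um/min


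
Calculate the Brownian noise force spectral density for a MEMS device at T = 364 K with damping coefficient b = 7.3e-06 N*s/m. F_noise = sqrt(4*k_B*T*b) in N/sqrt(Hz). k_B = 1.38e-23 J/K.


Step 1: Compute 4 * k_B * T * b
= 4 * 1.38e-23 * 364 * 7.3e-06
= 1.4668e-25 N^2/Hz
Step 2: F_noise = sqrt(1.4668e-25)
F_noise = 3.83e-13 N/sqrt(Hz)


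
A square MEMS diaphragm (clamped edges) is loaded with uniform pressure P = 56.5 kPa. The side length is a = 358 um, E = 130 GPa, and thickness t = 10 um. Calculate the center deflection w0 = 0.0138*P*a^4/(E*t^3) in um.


Step 1: Convert pressure to compatible units (E is in GPa, so P in GPa).
P = 56.5 kPa = 56.5e-6 GPa
Step 2: Compute numerator: 0.0138 * P * a^4.
a^4 = 358^4 = 16426010896
numerator = 0.0138 * 56.5e-6 * 16426010896 = 1.2807e+04
Step 3: Compute denominator: E * t^3 = 130 * 10^3 = 130000
Step 4: w0 = numerator / denominator = 1.2807e+04 / 130000 = 0.0985 um


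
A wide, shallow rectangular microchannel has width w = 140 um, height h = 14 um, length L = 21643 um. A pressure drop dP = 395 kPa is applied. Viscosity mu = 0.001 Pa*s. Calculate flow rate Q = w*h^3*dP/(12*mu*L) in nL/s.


Step 1: Convert all dimensions to SI (meters).
w = 140e-6 m, h = 14e-6 m, L = 21643e-6 m, dP = 395e3 Pa
Step 2: Q = w * h^3 * dP / (12 * mu * L)
Q = 140e-6 * (14e-6)^3 * 395e3 / (12 * 0.001 * 21643e-6) = 5.8426589e-10 m^3/s
Step 3: Convert Q from m^3/s to nL/s (1 m^3 = 1e12 nL, so multiply by 1e12).
Q = 584.266 nL/s


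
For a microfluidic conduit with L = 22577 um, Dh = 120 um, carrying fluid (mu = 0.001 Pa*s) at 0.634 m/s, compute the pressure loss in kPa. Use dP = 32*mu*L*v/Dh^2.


Step 1: Convert to SI: L = 22577e-6 m, Dh = 120e-6 m
Step 2: dP = 32 * 0.001 * 22577e-6 * 0.634 / (120e-6)^2
Step 3: dP = 31808.48 Pa
Step 4: Convert to kPa: dP = 31.81 kPa


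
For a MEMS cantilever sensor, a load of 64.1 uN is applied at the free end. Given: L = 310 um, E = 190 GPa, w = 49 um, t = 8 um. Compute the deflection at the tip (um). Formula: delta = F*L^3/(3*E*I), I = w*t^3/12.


Step 1: Calculate the second moment of area.
I = w * t^3 / 12 = 49 * 8^3 / 12 = 2090.6667 um^4
Step 2: Convert E to consistent units (1 GPa = 1000 uN/um^2).
E = 190 GPa = 190000 uN/um^2
Step 3: Calculate tip deflection.
delta = F * L^3 / (3 * E * I)
delta = 64.1 * 310^3 / (3 * 190000 * 2090.6667)
delta = 1.6024 um


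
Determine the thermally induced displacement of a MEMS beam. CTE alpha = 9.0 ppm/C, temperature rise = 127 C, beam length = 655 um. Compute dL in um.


Step 1: Convert CTE: alpha = 9.0 ppm/C = 9.0e-6 /C
Step 2: dL = 9.0e-6 * 127 * 655
dL = 0.7487 um


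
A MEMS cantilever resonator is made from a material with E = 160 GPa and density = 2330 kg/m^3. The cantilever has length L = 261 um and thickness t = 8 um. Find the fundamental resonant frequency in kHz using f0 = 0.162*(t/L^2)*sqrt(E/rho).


Step 1: Convert units to SI.
t_SI = 8e-6 m, L_SI = 261e-6 m
Step 2: Calculate sqrt(E/rho).
sqrt(160e9 / 2330) = 8286.71 m/s
Step 3: Compute f0.
f0 = 0.162 * 8e-6 / (261e-6)^2 * 8286.71 = 157654.4 Hz = 157.65 kHz


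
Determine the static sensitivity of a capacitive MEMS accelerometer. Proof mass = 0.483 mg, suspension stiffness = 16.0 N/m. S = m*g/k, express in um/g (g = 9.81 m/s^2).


Step 1: Convert mass: m = 0.483 mg = 4.83e-07 kg
Step 2: S = m * g / k = 4.83e-07 * 9.81 / 16.0
Step 3: S = 2.96e-07 m/g
Step 4: Convert to um/g: S = 0.296 um/g


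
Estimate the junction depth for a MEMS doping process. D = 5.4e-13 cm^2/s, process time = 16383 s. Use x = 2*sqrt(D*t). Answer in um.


Step 1: Compute D*t = 5.4e-13 * 16383 = 8.84682e-09 cm^2
Step 2: sqrt(D*t) = 9.40575e-05 cm
Step 3: x = 2 * 9.40575e-05 cm = 1.88115e-04 cm
Step 4: Convert to um (1 cm = 1e4 um): x = 1.881 um


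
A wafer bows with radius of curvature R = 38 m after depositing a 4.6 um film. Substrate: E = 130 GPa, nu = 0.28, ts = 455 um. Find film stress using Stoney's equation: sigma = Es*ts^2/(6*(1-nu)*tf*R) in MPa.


Step 1: Compute numerator: Es * ts^2 = 130 * 455^2 = 26913250 (GPa*um^2)
Step 2: Compute denominator (R in um): 6*(1-nu)*tf*R = 6*0.72*4.6*38e6 = 755136000.0 (um^2)
Step 3: sigma (GPa) = 26913250 / 755136000.0 = 3.564e-02 GPa
Step 4: Convert to MPa (x1000): sigma = 35.6 MPa


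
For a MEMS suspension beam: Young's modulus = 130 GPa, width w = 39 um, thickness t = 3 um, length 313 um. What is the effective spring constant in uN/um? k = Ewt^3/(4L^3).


Step 1: Convert E to consistent units (1 GPa = 1000 uN/um^2).
E = 130 GPa = 130000 uN/um^2
Step 2: Compute t^3 = 3^3 = 27
Step 3: Compute L^3 = 313^3 = 30664297
Step 4: k = 130000 * 39 * 27 / (4 * 30664297)
k = 1.116 uN/um


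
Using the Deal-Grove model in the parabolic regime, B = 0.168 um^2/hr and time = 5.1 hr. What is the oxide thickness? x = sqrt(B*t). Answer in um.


Step 1: Compute B*t = 0.168 * 5.1 = 0.8568
Step 2: x = sqrt(0.8568)
x = 0.926 um


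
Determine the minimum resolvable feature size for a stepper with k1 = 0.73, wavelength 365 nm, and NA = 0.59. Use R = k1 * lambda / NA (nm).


Step 1: Identify values: k1 = 0.73, lambda = 365 nm, NA = 0.59
Step 2: R = k1 * lambda / NA
R = 0.73 * 365 / 0.59
R = 451.6 nm


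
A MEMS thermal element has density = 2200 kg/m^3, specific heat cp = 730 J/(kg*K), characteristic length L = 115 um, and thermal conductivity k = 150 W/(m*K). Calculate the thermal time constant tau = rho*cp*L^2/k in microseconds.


Step 1: Convert L to m: L = 115e-6 m
Step 2: L^2 = (115e-6)^2 = 1.3225e-08 m^2
Step 3: tau = 2200 * 730 * 1.3225e-08 / 150 = 1.4159567e-04 s
Step 4: Convert to microseconds (multiply by 1e6).
tau = 141.596 us


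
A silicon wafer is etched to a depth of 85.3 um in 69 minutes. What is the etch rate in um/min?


Step 1: Etch rate = depth / time
Step 2: rate = 85.3 / 69
rate = 1.236 um/min


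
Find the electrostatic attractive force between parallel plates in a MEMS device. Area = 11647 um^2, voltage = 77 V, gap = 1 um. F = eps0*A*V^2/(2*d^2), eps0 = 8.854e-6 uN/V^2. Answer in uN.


Step 1: Identify parameters.
eps0 = 8.854e-6 uN/V^2, A = 11647 um^2, V = 77 V, d = 1 um
Step 2: Compute V^2 = 77^2 = 5929
Step 3: Compute d^2 = 1^2 = 1
Step 4: F = 0.5 * 8.854e-6 * 11647 * 5929 / 1
F = 305.707 uN


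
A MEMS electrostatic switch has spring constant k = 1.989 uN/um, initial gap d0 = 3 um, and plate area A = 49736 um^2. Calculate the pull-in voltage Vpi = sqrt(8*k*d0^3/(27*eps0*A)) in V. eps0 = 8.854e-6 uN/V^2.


Step 1: Compute numerator: 8 * k * d0^3 = 8 * 1.989 * 3^3 = 429.624
Step 2: Compute denominator: 27 * eps0 * A = 27 * 8.854e-6 * 49736 = 11.889789
Step 3: Vpi = sqrt(429.624 / 11.889789)
Vpi = 6.01 V


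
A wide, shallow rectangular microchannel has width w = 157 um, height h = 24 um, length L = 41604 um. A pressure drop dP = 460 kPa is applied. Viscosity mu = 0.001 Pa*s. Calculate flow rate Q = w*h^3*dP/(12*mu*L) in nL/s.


Step 1: Convert all dimensions to SI (meters).
w = 157e-6 m, h = 24e-6 m, L = 41604e-6 m, dP = 460e3 Pa
Step 2: Q = w * h^3 * dP / (12 * mu * L)
Q = 157e-6 * (24e-6)^3 * 460e3 / (12 * 0.001 * 41604e-6) = 1.99974618e-09 m^3/s
Step 3: Convert Q from m^3/s to nL/s (1 m^3 = 1e12 nL, so multiply by 1e12).
Q = 1999.746 nL/s


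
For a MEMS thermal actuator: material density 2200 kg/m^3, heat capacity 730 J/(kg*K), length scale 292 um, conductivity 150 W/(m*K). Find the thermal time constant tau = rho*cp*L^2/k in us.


Step 1: Convert L to m: L = 292e-6 m
Step 2: L^2 = (292e-6)^2 = 8.5264e-08 m^2
Step 3: tau = 2200 * 730 * 8.5264e-08 / 150 = 9.1289323e-04 s
Step 4: Convert to microseconds (multiply by 1e6).
tau = 912.893 us


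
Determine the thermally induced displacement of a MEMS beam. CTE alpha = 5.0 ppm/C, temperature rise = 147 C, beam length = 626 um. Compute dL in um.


Step 1: Convert CTE: alpha = 5.0 ppm/C = 5.0e-6 /C
Step 2: dL = 5.0e-6 * 147 * 626
dL = 0.4601 um


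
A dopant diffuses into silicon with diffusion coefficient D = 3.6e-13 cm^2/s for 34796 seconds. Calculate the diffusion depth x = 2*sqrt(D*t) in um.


Step 1: Compute D*t = 3.6e-13 * 34796 = 1.252656e-08 cm^2
Step 2: sqrt(D*t) = 1.11922e-04 cm
Step 3: x = 2 * 1.11922e-04 cm = 2.23844e-04 cm
Step 4: Convert to um (1 cm = 1e4 um): x = 2.238 um


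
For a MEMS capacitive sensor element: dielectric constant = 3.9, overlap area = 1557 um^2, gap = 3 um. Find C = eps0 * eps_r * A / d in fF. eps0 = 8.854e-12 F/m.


Step 1: Convert area to m^2: A = 1557e-12 m^2
Step 2: Convert gap to m: d = 3e-6 m
Step 3: C = eps0 * eps_r * A / d
C = 8.854e-12 * 3.9 * 1557e-12 / 3e-6
Step 4: Convert to fF (multiply by 1e15).
C = 17.92 fF


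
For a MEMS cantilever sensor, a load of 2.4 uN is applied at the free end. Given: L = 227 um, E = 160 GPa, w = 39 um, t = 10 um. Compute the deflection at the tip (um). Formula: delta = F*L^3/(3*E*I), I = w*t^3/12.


Step 1: Calculate the second moment of area.
I = w * t^3 / 12 = 39 * 10^3 / 12 = 3250.0 um^4
Step 2: Convert E to consistent units (1 GPa = 1000 uN/um^2).
E = 160 GPa = 160000 uN/um^2
Step 3: Calculate tip deflection.
delta = F * L^3 / (3 * E * I)
delta = 2.4 * 227^3 / (3 * 160000 * 3250.0)
delta = 0.018 um


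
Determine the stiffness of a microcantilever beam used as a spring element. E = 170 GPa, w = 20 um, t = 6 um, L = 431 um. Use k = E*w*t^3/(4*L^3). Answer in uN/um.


Step 1: Convert E to consistent units (1 GPa = 1000 uN/um^2).
E = 170 GPa = 170000 uN/um^2
Step 2: Compute t^3 = 6^3 = 216
Step 3: Compute L^3 = 431^3 = 80062991
Step 4: k = 170000 * 20 * 216 / (4 * 80062991)
k = 2.2932 uN/um


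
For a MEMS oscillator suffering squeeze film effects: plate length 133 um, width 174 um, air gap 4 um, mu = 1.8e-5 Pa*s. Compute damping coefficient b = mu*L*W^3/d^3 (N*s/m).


Step 1: Convert to SI.
L = 133e-6 m, W = 174e-6 m, d = 4e-6 m
Step 2: W^3 = (174e-6)^3 = 5.27e-12 m^3
Step 3: d^3 = (4e-6)^3 = 6.40e-17 m^3
Step 4: b = 1.8e-5 * 133e-6 * 5.27e-12 / 6.40e-17
b = 1.97e-04 N*s/m


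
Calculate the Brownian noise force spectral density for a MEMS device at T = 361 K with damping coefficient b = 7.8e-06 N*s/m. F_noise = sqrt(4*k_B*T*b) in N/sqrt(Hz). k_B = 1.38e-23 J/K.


Step 1: Compute 4 * k_B * T * b
= 4 * 1.38e-23 * 361 * 7.8e-06
= 1.5543e-25 N^2/Hz
Step 2: F_noise = sqrt(1.5543e-25)
F_noise = 3.94e-13 N/sqrt(Hz)


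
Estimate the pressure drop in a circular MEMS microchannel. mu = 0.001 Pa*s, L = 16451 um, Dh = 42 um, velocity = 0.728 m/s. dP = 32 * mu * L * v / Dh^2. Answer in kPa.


Step 1: Convert to SI: L = 16451e-6 m, Dh = 42e-6 m
Step 2: dP = 32 * 0.001 * 16451e-6 * 0.728 / (42e-6)^2
Step 3: dP = 217257.65 Pa
Step 4: Convert to kPa: dP = 217.26 kPa


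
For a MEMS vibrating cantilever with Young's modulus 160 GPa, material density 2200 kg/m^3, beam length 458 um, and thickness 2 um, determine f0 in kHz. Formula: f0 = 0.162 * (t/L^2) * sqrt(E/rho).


Step 1: Convert units to SI.
t_SI = 2e-6 m, L_SI = 458e-6 m
Step 2: Calculate sqrt(E/rho).
sqrt(160e9 / 2200) = 8528.03 m/s
Step 3: Compute f0.
f0 = 0.162 * 2e-6 / (458e-6)^2 * 8528.03 = 13172.3 Hz = 13.17 kHz


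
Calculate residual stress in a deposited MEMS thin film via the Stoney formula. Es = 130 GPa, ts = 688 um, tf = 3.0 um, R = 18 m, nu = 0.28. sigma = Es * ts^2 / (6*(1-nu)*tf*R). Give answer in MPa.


Step 1: Compute numerator: Es * ts^2 = 130 * 688^2 = 61534720 (GPa*um^2)
Step 2: Compute denominator (R in um): 6*(1-nu)*tf*R = 6*0.72*3.0*18e6 = 233280000.0 (um^2)
Step 3: sigma (GPa) = 61534720 / 233280000.0 = 2.63781e-01 GPa
Step 4: Convert to MPa (x1000): sigma = 263.8 MPa


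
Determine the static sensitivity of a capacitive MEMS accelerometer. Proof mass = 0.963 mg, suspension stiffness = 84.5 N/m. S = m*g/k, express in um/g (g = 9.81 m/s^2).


Step 1: Convert mass: m = 0.963 mg = 9.63e-07 kg
Step 2: S = m * g / k = 9.63e-07 * 9.81 / 84.5
Step 3: S = 1.12e-07 m/g
Step 4: Convert to um/g: S = 0.112 um/g


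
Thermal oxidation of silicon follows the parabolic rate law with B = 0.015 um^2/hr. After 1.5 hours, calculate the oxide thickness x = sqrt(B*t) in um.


Step 1: Compute B*t = 0.015 * 1.5 = 0.0225
Step 2: x = sqrt(0.0225)
x = 0.15 um


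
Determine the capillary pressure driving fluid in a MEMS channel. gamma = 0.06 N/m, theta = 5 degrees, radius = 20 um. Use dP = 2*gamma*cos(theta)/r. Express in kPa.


Step 1: cos(5 deg) = 0.9962
Step 2: Convert r to m: r = 20e-6 m
Step 3: dP = 2 * 0.06 * 0.9962 / 20e-6 = 5977.2 Pa
Step 4: Convert Pa to kPa (divide by 1000).
dP = 5.98 kPa


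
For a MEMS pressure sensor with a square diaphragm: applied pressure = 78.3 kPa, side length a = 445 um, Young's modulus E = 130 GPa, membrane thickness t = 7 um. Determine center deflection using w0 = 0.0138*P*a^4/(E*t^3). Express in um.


Step 1: Convert pressure to compatible units (E is in GPa, so P in GPa).
P = 78.3 kPa = 78.3e-6 GPa
Step 2: Compute numerator: 0.0138 * P * a^4.
a^4 = 445^4 = 39213900625
numerator = 0.0138 * 78.3e-6 * 39213900625 = 4.23722e+04
Step 3: Compute denominator: E * t^3 = 130 * 7^3 = 44590
Step 4: w0 = numerator / denominator = 4.23722e+04 / 44590 = 0.9503 um


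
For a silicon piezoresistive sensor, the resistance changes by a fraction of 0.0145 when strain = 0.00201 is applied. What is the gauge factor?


Step 1: Identify values.
dR/R = 0.0145, strain = 0.00201
Step 2: GF = (dR/R) / strain = 0.0145 / 0.00201
GF = 7.2


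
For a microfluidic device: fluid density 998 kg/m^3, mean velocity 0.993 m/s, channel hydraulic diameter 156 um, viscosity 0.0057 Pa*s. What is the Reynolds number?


Step 1: Convert Dh to meters: Dh = 156e-6 m
Step 2: Re = rho * v * Dh / mu
Re = 998 * 0.993 * 156e-6 / 0.0057
Re = 27.122


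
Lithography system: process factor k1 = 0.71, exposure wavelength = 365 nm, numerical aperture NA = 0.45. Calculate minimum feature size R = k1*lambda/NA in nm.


Step 1: Identify values: k1 = 0.71, lambda = 365 nm, NA = 0.45
Step 2: R = k1 * lambda / NA
R = 0.71 * 365 / 0.45
R = 575.9 nm


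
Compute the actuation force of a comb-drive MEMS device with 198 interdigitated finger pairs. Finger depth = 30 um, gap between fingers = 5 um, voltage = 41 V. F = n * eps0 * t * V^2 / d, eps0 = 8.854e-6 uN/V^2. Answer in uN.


Step 1: Parameters: n=198, eps0=8.854e-6 uN/V^2, t=30 um, V=41 V, d=5 um
Step 2: V^2 = 1681
Step 3: F = 198 * 8.854e-6 * 30 * 1681 / 5
F = 17.682 uN


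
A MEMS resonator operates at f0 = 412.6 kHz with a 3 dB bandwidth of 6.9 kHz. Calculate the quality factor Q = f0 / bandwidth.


Step 1: Q = f0 / bandwidth
Step 2: Q = 412.6 / 6.9
Q = 59.8


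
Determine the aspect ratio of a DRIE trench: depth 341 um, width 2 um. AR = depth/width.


Step 1: AR = depth / width
Step 2: AR = 341 / 2
AR = 170.5


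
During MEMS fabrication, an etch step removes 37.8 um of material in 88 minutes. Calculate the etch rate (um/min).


Step 1: Etch rate = depth / time
Step 2: rate = 37.8 / 88
rate = 0.43 um/min


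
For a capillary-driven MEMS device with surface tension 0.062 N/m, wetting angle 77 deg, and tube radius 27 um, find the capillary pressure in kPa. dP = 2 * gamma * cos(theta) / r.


Step 1: cos(77 deg) = 0.225
Step 2: Convert r to m: r = 27e-6 m
Step 3: dP = 2 * 0.062 * 0.225 / 27e-6 = 1033.3 Pa
Step 4: Convert Pa to kPa (divide by 1000).
dP = 1.03 kPa


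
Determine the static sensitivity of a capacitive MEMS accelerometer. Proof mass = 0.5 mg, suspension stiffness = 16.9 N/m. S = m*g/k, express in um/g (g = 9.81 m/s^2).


Step 1: Convert mass: m = 0.5 mg = 5.00e-07 kg
Step 2: S = m * g / k = 5.00e-07 * 9.81 / 16.9
Step 3: S = 2.90e-07 m/g
Step 4: Convert to um/g: S = 0.29 um/g


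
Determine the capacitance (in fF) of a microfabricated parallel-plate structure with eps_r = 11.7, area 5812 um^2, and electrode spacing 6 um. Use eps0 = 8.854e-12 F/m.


Step 1: Convert area to m^2: A = 5812e-12 m^2
Step 2: Convert gap to m: d = 6e-6 m
Step 3: C = eps0 * eps_r * A / d
C = 8.854e-12 * 11.7 * 5812e-12 / 6e-6
Step 4: Convert to fF (multiply by 1e15).
C = 100.35 fF


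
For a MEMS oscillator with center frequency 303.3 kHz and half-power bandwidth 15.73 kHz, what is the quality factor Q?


Step 1: Q = f0 / bandwidth
Step 2: Q = 303.3 / 15.73
Q = 19.3


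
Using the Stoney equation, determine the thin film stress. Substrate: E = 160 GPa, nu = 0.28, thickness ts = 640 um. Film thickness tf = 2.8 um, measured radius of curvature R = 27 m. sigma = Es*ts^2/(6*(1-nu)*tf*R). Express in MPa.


Step 1: Compute numerator: Es * ts^2 = 160 * 640^2 = 65536000 (GPa*um^2)
Step 2: Compute denominator (R in um): 6*(1-nu)*tf*R = 6*0.72*2.8*27e6 = 326592000.0 (um^2)
Step 3: sigma (GPa) = 65536000 / 326592000.0 = 2.00666e-01 GPa
Step 4: Convert to MPa (x1000): sigma = 200.7 MPa
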